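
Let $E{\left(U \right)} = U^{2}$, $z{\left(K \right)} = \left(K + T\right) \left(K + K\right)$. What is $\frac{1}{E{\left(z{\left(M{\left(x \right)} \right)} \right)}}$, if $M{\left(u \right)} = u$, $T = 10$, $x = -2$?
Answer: $\frac{1}{1024} \approx 0.00097656$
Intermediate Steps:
$z{\left(K \right)} = 2 K \left(10 + K\right)$ ($z{\left(K \right)} = \left(K + 10\right) \left(K + K\right) = \left(10 + K\right) 2 K = 2 K \left(10 + K\right)$)
$\frac{1}{E{\left(z{\left(M{\left(x \right)} \right)} \right)}} = \frac{1}{\left(2 \left(-2\right) \left(10 - 2\right)\right)^{2}} = \frac{1}{\left(2 \left(-2\right) 8\right)^{2}} = \frac{1}{\left(-32\right)^{2}} = \frac{1}{1024}$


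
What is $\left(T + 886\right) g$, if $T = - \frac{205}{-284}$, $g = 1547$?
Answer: $\frac{389579463}{284} \approx 1.3718 \cdot 10^{6}$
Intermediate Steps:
$T = \frac{205}{284}$ ($T = \left(-205\right) \left(- \frac{1}{284}\right) = \frac{205}{284} \approx 0.72183$)
$\left(T + 886\right) g = \left(\frac{205}{284} + 886\right) 1547 = \frac{251829}{284} \cdot 1547 = \frac{389579463}{284}$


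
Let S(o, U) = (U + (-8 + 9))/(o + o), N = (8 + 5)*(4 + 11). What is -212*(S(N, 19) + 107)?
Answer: -885100/39 ≈ -22695.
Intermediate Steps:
N = 195 (N = 13*15 = 195)
S(o, U) = (1 + U)/(2*o) (S(o, U) = (U + 1)/((2*o)) = (1 + U)*(1/(2*o)) = (1 + U)/(2*o))
-212*(S(N, 19) + 107) = -212*((1/2)*(1 + 19)/195 + 107) = -212*((1/2)*(1/195)*20 + 107) = -212*(2/39 + 107) = -212*4175/39 = -885100/39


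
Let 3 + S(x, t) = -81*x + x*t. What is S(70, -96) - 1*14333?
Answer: -26726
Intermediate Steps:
S(x, t) = -3 - 81*x + t*x (S(x, t) = -3 + (-81*x + x*t) = -3 + (-81*x + t*x) = -3 - 81*x + t*x)
S(70, -96) - 1*14333 = (-3 - 81*70 - 96*70) - 1*14333 = (-3 - 5670 - 6720) - 14333 = -12393 - 14333 = -26726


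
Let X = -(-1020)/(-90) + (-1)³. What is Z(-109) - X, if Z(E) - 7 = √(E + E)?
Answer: 58/3 + I*√218 ≈ 19.333 + 14.765*I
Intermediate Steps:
Z(E) = 7 + √2*√E (Z(E) = 7 + √(E + E) = 7 + √(2*E) = 7 + √2*√E)
X = -37/3 (X = -(-1020)*(-1)/90 - 1 = -20*17/30 - 1 = -34/3 - 1 = -37/3 ≈ -12.333)
Z(-109) - X = (7 + √2*√(-109)) - 1*(-37/3) = (7 + √2*(I*√109)) + 37/3 = (7 + I*√218) + 37/3 = 58/3 + I*√218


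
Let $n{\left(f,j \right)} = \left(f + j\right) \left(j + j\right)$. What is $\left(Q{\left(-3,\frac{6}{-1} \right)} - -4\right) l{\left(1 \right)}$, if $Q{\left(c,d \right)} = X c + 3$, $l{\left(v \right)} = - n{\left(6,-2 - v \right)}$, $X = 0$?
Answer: $126$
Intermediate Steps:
$n{\left(f,j \right)} = 2 j \left(f + j\right)$ ($n{\left(f,j \right)} = \left(f + j\right) 2 j = 2 j \left(f + j\right)$)
$l{\left(v \right)} = - 2 \left(-2 - v\right) \left(4 - v\right)$ ($l{\left(v \right)} = - 2 \left(-2 - v\right) \left(6 - \left(2 + v\right)\right) = - 2 \left(-2 - v\right) \left(4 - v\right)$)
$Q{\left(c,d \right)} = 3$ ($Q{\left(c,d \right)} = 0 c + 3 = 0 + 3 = 3$)
$\left(Q{\left(-3,\frac{6}{-1} \right)} - -4\right) l{\left(1 \right)} = \left(3 - -4\right) \left(- 2 \left(-4 + 1\right) \left(2 + 1\right)\right) = \left(3 + 4\right) \left(\left(-2\right) \left(-3\right) 3\right) = 7 \cdot 18 = 126$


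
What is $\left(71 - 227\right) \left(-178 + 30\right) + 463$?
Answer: $23551$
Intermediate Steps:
$\left(71 - 227\right) \left(-178 + 30\right) + 463 = \left(-156\right) \left(-148\right) + 463 = 23088 + 463 = 23551$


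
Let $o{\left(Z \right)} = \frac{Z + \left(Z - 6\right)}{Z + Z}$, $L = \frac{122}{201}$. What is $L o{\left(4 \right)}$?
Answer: $\frac{61}{402} \approx 0.15174$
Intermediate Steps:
$L = \frac{122}{201}$ ($L = 122 \cdot \frac{1}{201} = \frac{122}{201} \approx 0.60697$)
$o{\left(Z \right)} = \frac{-6 + 2 Z}{2 Z}$ ($o{\left(Z \right)} = \frac{Z + \left(Z - 6\right)}{2 Z} = \left(Z + \left(-6 + Z\right)\right) \frac{1}{2 Z} = \left(-6 + 2 Z\right) \frac{1}{2 Z} = \frac{-6 + 2 Z}{2 Z}$)
$L o{\left(4 \right)} = \frac{122 \frac{-3 + 4}{4}}{201} = \frac{122 \cdot \frac{1}{4} \cdot 1}{201} = \frac{122}{201} \cdot \frac{1}{4} = \frac{61}{402}$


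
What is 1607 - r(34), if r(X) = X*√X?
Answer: 1607 - 34*√34 ≈ 1408.7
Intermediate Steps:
r(X) = X^(3/2)
1607 - r(34) = 1607 - 34^(3/2) = 1607 - 34*√34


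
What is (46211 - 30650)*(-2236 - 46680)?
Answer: -761181876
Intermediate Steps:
(46211 - 30650)*(-2236 - 46680) = 15561*(-48916) = -761181876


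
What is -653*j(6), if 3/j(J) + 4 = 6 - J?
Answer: 1959/4 ≈ 489.75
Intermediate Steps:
j(J) = 3/(2 - J) (j(J) = 3/(-4 + (6 - J)) = 3/(2 - J))
-653*j(6) = -(-1959)/(-2 + 6) = -(-1959)/4 = -653*(-¾) = 1959/4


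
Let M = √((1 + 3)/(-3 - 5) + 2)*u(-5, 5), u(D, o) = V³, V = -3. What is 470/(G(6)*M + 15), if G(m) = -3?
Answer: -4700/6411 + 4230*√6/2137 ≈ 4.1154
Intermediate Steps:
u(D, o) = -27 (u(D, o) = (-3)³ = -27)
M = -27*√6/2 (M = √((1 + 3)/(-3 - 5) + 2)*(-27) = √(4/(-8) + 2)*(-27) = √(4*(-⅛) + 2)*(-27) = √(-½ + 2)*(-27) = √(3/2)*(-27) = (√6/2)*(-27) = -27*√6/2 ≈ -33.068)
470/(G(6)*M + 15) = 470/(-(-81)*√6/2 + 15) = 470/(81*√6/2 + 15) = 470/(15 + 81*√6/2)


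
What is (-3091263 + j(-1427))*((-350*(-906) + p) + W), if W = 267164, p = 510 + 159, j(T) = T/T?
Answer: -1808181155446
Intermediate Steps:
j(T) = 1
p = 669
(-3091263 + j(-1427))*((-350*(-906) + p) + W) = (-3091263 + 1)*((-350*(-906) + 669) + 267164) = -3091262*((317100 + 669) + 267164) = -3091262*(317769 + 267164) = -3091262*584933 = -1808181155446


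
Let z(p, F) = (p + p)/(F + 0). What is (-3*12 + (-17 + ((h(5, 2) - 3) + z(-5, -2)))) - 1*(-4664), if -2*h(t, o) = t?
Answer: 9221/2 ≈ 4610.5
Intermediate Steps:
h(t, o) = -t/2
z(p, F) = 2*p/F (z(p, F) = (2*p)/F = 2*p/F)
(-3*12 + (-17 + ((h(5, 2) - 3) + z(-5, -2)))) - 1*(-4664) = (-3*12 + (-17 + ((-½*5 - 3) + 2*(-5)/(-2)))) - 1*(-4664) = (-36 + (-17 + ((-5/2 - 3) + 2*(-5)*(-½)))) + 4664 = (-36 + (-17 + (-11/2 + 5))) + 4664 = (-36 + (-17 - ½)) + 4664 = (-36 - 35/2) + 4664 = -107/2 + 4664 = 9221/2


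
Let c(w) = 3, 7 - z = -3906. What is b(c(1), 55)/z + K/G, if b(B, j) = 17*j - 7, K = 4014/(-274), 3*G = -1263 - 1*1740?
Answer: 1484797/5896891 ≈ 0.25179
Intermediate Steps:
G = -1001 (G = (-1263 - 1*1740)/3 = (-1263 - 1740)/3 = (1/3)*(-3003) = -1001)
z = 3913 (z = 7 - 1*(-3906) = 7 + 3906 = 3913)
K = -2007/137 (K = 4014*(-1/274) = -2007/137 ≈ -14.650)
b(B, j) = -7 + 17*j
b(c(1), 55)/z + K/G = (-7 + 17*55)/3913 - 2007/137/(-1001) = (-7 + 935)*(1/3913) - 2007/137*(-1/1001) = 928*(1/3913) + 2007/137137 = 928/3913 + 2007/137137 = 1484797/5896891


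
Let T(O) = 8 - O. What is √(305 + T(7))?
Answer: 3*√34 ≈ 17.493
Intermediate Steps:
√(305 + T(7)) = √(305 + (8 - 1*7)) = √(305 + (8 - 7)) = √(305 + 1) = √306 = 3*√34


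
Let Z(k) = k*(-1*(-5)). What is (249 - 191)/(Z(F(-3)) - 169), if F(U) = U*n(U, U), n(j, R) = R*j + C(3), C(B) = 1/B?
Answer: -58/309 ≈ -0.18770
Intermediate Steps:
n(j, R) = ⅓ + R*j (n(j, R) = R*j + 1/3 = R*j + ⅓ = ⅓ + R*j)
F(U) = U*(⅓ + U²) (F(U) = U*(⅓ + U*U) = U*(⅓ + U²))
Z(k) = 5*k (Z(k) = k*5 = 5*k)
(249 - 191)/(Z(F(-3)) - 169) = (249 - 191)/(5*((-3)³ + (⅓)*(-3)) - 169) = 58/(5*(-27 - 1) - 169) = 58/(5*(-28) - 169) = 58/(-140 - 169) = 58/(-309) = 58*(-1/309) = -58/309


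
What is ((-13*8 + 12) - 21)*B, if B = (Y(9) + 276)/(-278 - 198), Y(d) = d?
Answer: 32205/476 ≈ 67.658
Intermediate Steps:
B = -285/476 (B = (9 + 276)/(-278 - 198) = 285/(-476) = 285*(-1/476) = -285/476 ≈ -0.59874)
((-13*8 + 12) - 21)*B = ((-13*8 + 12) - 21)*(-285/476) = ((-104 + 12) - 21)*(-285/476) = (-92 - 21)*(-285/476) = -113*(-285/476) = 32205/476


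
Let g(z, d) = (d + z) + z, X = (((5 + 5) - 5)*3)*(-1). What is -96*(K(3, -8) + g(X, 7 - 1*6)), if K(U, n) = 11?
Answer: 1728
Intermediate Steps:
X = -15 (X = ((10 - 5)*3)*(-1) = (5*3)*(-1) = 15*(-1) = -15)
g(z, d) = d + 2*z
-96*(K(3, -8) + g(X, 7 - 1*6)) = -96*(11 + ((7 - 1*6) + 2*(-15))) = -96*(11 + ((7 - 6) - 30)) = -96*(11 + (1 - 30)) = -96*(11 - 29) = -96*(-18) = 1728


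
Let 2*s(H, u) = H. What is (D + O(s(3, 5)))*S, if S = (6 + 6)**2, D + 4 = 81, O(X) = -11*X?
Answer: 8712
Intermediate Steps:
s(H, u) = H/2
D = 77 (D = -4 + 81 = 77)
S = 144 (S = 12**2 = 144)
(D + O(s(3, 5)))*S = (77 - 11*3/2)*144 = (77 - 33/2)*144 = (121/2)*144 = 8712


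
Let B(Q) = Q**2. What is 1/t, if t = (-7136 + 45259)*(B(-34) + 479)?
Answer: 1/62331105 ≈ 1.6043e-8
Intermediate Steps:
t = 62331105 (t = (-7136 + 45259)*((-34)**2 + 479) = 38123*(1156 + 479) = 38123*1635 = 62331105)
1/t = 1/62331105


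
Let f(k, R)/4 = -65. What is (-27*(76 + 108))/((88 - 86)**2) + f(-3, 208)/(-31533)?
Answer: -39163726/31533 ≈ -1242.0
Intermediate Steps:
f(k, R) = -260 (f(k, R) = 4*(-65) = -260)
(-27*(76 + 108))/((88 - 86)**2) + f(-3, 208)/(-31533) = (-27*(76 + 108))/((88 - 86)**2) - 260/(-31533) = (-27*184)/(2**2) - 260*(-1/31533) = -4968/4 + 260/31533 = -4968*1/4 + 260/31533 = -1242 + 260/31533 = -39163726/31533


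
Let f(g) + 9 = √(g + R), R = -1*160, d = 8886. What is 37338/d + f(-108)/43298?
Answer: 269430125/64124338 + I*√67/21649 ≈ 4.2017 + 0.00037809*I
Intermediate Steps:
R = -160
f(g) = -9 + √(-160 + g) (f(g) = -9 + √(g - 160) = -9 + √(-160 + g))
37338/d + f(-108)/43298 = 37338/8886 + (-9 + √(-160 - 108))/43298 = 37338*(1/8886) + (-9 + √(-268))*(1/43298) = 6223/1481 + (-9 + 2*I*√67)*(1/43298) = 6223/1481 + (-9/43298 + I*√67/21649) = 269430125/64124338 + I*√67/21649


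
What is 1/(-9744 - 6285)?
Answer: -1/16029 ≈ -6.2387e-5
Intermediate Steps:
1/(-9744 - 6285) = 1/(-16029) = -1/16029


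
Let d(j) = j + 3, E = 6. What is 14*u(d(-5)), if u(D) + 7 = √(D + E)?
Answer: -70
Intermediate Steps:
d(j) = 3 + j
u(D) = -7 + √(6 + D) (u(D) = -7 + √(D + 6) = -7 + √(6 + D))
14*u(d(-5)) = 14*(-7 + √(6 + (3 - 5))) = 14*(-7 + √(6 - 2)) = 14*(-7 + √4) = 14*(-7 + 2) = 14*(-5) = -70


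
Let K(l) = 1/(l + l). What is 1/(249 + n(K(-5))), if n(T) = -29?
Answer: 1/220 ≈ 0.0045455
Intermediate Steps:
K(l) = 1/(2*l)
1/(249 + n(K(-5))) = 1/(249 - 29) = 1/220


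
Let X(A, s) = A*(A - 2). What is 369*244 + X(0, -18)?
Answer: 90036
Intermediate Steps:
X(A, s) = A*(-2 + A)
369*244 + X(0, -18) = 369*244 + 0*(-2 + 0) = 90036 + 0*(-2) = 90036 + 0 = 90036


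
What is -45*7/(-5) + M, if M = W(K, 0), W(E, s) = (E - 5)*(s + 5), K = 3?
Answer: 53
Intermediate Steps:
W(E, s) = (-5 + E)*(5 + s)
M = -10 (M = -25 - 5*0 + 5*3 + 3*0 = -25 + 0 + 15 + 0 = -10)
-45*7/(-5) + M = -45*7/(-5) - 10 = -(-9)*7 - 10 = -45*(-7/5) - 10 = 63 - 10 = 53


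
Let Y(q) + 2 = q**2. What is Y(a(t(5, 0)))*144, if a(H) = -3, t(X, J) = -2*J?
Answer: 1008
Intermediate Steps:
Y(q) = -2 + q**2
Y(a(t(5, 0)))*144 = (-2 + (-3)**2)*144 = (-2 + 9)*144 = 7*144 = 1008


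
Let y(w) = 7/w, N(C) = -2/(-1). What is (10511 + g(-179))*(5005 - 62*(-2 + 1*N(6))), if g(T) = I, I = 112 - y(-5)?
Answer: 53175122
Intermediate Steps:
N(C) = 2 (N(C) = -2*(-1) = 2)
I = 567/5 (I = 112 - 7/(-5) = 112 - 7*(-1)/5 = 112 - 1*(-7/5) = 112 + 7/5 = 567/5 ≈ 113.40)
g(T) = 567/5
(10511 + g(-179))*(5005 - 62*(-2 + 1*N(6))) = (10511 + 567/5)*(5005 - 62*(-2 + 1*2)) = 53122*(5005 - 62*(-2 + 2))/5 = 53122*(5005 - 62*0)/5 = 53122*(5005 + 0)/5 = (53122/5)*5005 = 53175122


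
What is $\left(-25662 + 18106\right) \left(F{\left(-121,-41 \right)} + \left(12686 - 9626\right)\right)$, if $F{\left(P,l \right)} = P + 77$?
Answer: $-22788896$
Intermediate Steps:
$F{\left(P,l \right)} = 77 + P$
$\left(-25662 + 18106\right) \left(F{\left(-121,-41 \right)} + \left(12686 - 9626\right)\right) = \left(-25662 + 18106\right) \left(\left(77 - 121\right) + \left(12686 - 9626\right)\right) = - 7556 \left(-44 + \left(12686 - 9626\right)\right) = - 7556 \left(-44 + 3060\right) = \left(-7556\right) 3016 = -22788896$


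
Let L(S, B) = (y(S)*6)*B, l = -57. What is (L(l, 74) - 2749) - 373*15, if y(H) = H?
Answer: -33652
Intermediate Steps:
L(S, B) = 6*B*S (L(S, B) = (S*6)*B = (6*S)*B = 6*B*S)
(L(l, 74) - 2749) - 373*15 = (6*74*(-57) - 2749) - 373*15 = (-25308 - 2749) - 5595 = -28057 - 5595 = -33652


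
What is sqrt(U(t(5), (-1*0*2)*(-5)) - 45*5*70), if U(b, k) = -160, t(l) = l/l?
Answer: I*sqrt(15910) ≈ 126.13*I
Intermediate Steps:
t(l) = 1
sqrt(U(t(5), (-1*0*2)*(-5)) - 45*5*70) = sqrt(-160 - 45*5*70) = sqrt(-160 - 225*70) = sqrt(-160 - 15750) = sqrt(-15910) = I*sqrt(15910)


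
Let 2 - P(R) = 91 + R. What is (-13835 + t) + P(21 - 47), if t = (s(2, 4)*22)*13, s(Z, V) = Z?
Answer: -13326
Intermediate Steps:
P(R) = -89 - R (P(R) = 2 - (91 + R) = 2 + (-91 - R) = -89 - R)
t = 572 (t = (2*22)*13 = 44*13 = 572)
(-13835 + t) + P(21 - 47) = (-13835 + 572) + (-89 - (21 - 47)) = -13263 + (-89 - 1*(-26)) = -13263 + (-89 + 26) = -13263 - 63 = -13326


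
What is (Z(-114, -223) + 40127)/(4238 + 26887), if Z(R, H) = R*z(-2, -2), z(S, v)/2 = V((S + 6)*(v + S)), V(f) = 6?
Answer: 38759/31125 ≈ 1.2453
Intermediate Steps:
z(S, v) = 12 (z(S, v) = 2*6 = 12)
Z(R, H) = 12*R (Z(R, H) = R*12 = 12*R)
(Z(-114, -223) + 40127)/(4238 + 26887) = (12*(-114) + 40127)/(4238 + 26887) = (-1368 + 40127)/31125 = 38759*(1/31125) = 38759/31125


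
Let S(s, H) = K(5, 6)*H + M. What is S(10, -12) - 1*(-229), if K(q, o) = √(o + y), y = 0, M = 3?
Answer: 232 - 12*√6 ≈ 202.61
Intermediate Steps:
K(q, o) = √o (K(q, o) = √(o + 0) = √o)
S(s, H) = 3 + H*√6 (S(s, H) = √6*H + 3 = H*√6 + 3 = 3 + H*√6)
S(10, -12) - 1*(-229) = (3 - 12*√6) - 1*(-229) = (3 - 12*√6) + 229 = 232 - 12*√6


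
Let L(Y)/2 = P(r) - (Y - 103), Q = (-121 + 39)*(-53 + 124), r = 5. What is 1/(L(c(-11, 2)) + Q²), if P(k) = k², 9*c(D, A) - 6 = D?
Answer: 9/305063470 ≈ 2.9502e-8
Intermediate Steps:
c(D, A) = ⅔ + D/9
Q = -5822 (Q = -82*71 = -5822)
L(Y) = 256 - 2*Y (L(Y) = 2*(5² - (Y - 103)) = 2*(25 - (-103 + Y)) = 2*(25 + (103 - Y)) = 2*(128 - Y) = 256 - 2*Y)
1/(L(c(-11, 2)) + Q²) = 1/((256 - 2*(⅔ + (⅑)*(-11))) + (-5822)²) = 1/((256 - 2*(⅔ - 11/9)) + 33895684) = 1/((256 - 2*(-5/9)) + 33895684) = 1/((256 + 10/9) + 33895684) = 1/(2314/9 + 33895684) = 1/(305063470/9) = 9/305063470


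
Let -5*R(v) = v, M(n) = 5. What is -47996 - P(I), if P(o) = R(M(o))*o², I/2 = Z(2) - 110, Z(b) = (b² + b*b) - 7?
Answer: -472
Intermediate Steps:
Z(b) = -7 + 2*b² (Z(b) = (b² + b²) - 7 = 2*b² - 7 = -7 + 2*b²)
R(v) = -v/5
I = -218 (I = 2*((-7 + 2*2²) - 110) = 2*((-7 + 2*4) - 110) = 2*((-7 + 8) - 110) = 2*(1 - 110) = 2*(-109) = -218)
P(o) = -o² (P(o) = (-⅕*5)*o² = -o²)
-47996 - P(I) = -47996 - (-1)*(-218)² = -47996 - (-1)*47524 = -47996 - 1*(-47524) = -47996 + 47524 = -472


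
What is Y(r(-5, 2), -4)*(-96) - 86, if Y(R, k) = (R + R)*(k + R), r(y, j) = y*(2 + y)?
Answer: -31766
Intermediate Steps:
Y(R, k) = 2*R*(R + k) (Y(R, k) = (2*R)*(R + k) = 2*R*(R + k))
Y(r(-5, 2), -4)*(-96) - 86 = (2*(-5*(2 - 5))*(-5*(2 - 5) - 4))*(-96) - 86 = (2*(-5*(-3))*(-5*(-3) - 4))*(-96) - 86 = (2*15*(15 - 4))*(-96) - 86 = (2*15*11)*(-96) - 86 = 330*(-96) - 86 = -31680 - 86 = -31766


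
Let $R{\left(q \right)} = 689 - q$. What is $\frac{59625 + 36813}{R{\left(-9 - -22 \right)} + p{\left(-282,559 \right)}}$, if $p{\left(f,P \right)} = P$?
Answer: $\frac{96438}{1235} \approx 78.087$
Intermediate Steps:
$\frac{59625 + 36813}{R{\left(-9 - -22 \right)} + p{\left(-282,559 \right)}} = \frac{59625 + 36813}{\left(689 - \left(-9 - -22\right)\right) + 559} = \frac{96438}{\left(689 - \left(-9 + 22\right)\right) + 559} = \frac{96438}{\left(689 - 13\right) + 559} = \frac{96438}{676 + 559} = \frac{96438}{1235}$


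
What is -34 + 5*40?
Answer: 166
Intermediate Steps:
-34 + 5*40 = -34 + 200 = 166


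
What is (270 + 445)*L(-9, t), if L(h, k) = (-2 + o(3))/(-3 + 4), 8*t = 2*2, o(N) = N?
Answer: 715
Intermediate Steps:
t = 1/2 (t = (2*2)/8 = (1/8)*4 = 1/2 ≈ 0.50000)
L(h, k) = 1 (L(h, k) = (-2 + 3)/(-3 + 4) = 1/1 = 1*1 = 1)
(270 + 445)*L(-9, t) = (270 + 445)*1 = 715*1 = 715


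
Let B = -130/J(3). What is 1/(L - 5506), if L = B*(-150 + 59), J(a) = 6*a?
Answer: -9/43639 ≈ -0.00020624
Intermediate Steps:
B = -65/9 (B = -130/(6*3) = -130/18 = -130*1/18 = -65/9 ≈ -7.2222)
L = 5915/9 (L = -65*(-150 + 59)/9 = -65/9*(-91) = 5915/9 ≈ 657.22)
1/(L - 5506) = 1/(5915/9 - 5506) = 1/(-43639/9) = -9/43639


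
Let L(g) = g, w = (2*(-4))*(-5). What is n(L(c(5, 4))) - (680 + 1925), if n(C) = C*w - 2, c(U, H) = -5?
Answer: -2807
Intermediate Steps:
w = 40 (w = -8*(-5) = 40)
n(C) = -2 + 40*C (n(C) = C*40 - 2 = 40*C - 2 = -2 + 40*C)
n(L(c(5, 4))) - (680 + 1925) = (-2 + 40*(-5)) - (680 + 1925) = (-2 - 200) - 1*2605 = -202 - 2605 = -2807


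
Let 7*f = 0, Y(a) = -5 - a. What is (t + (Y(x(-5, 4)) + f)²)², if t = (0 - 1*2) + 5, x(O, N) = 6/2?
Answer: 4489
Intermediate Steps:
x(O, N) = 3 (x(O, N) = 6*(½) = 3)
f = 0 (f = (⅐)*0 = 0)
t = 3 (t = (0 - 2) + 5 = -2 + 5 = 3)
(t + (Y(x(-5, 4)) + f)²)² = (3 + ((-5 - 1*3) + 0)²)² = (3 + ((-5 - 3) + 0)²)² = (3 + (-8 + 0)²)² = (3 + (-8)²)² = (3 + 64)² = 67² = 4489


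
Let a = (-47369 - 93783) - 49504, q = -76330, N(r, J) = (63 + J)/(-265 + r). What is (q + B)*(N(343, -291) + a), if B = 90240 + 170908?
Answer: -458083610988/13 ≈ -3.5237e+10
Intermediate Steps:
N(r, J) = (63 + J)/(-265 + r)
a = -190656 (a = -141152 - 49504 = -190656)
B = 261148
(q + B)*(N(343, -291) + a) = (-76330 + 261148)*((63 - 291)/(-265 + 343) - 190656) = 184818*(-228/78 - 190656) = 184818*((1/78)*(-228) - 190656) = 184818*(-38/13 - 190656) = 184818*(-2478566/13) = -458083610988/13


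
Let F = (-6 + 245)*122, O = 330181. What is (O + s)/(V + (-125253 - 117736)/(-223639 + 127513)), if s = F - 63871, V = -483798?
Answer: -28402156968/46505323559 ≈ -0.61073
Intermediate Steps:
F = 29158 (F = 239*122 = 29158)
s = -34713 (s = 29158 - 63871 = -34713)
(O + s)/(V + (-125253 - 117736)/(-223639 + 127513)) = (330181 - 34713)/(-483798 + (-125253 - 117736)/(-223639 + 127513)) = 295468/(-483798 - 242989/(-96126)) = 295468/(-483798 - 242989*(-1/96126)) = 295468/(-483798 + 242989/96126) = 295468/(-46505323559/96126) = 295468*(-96126/46505323559) = -28402156968/46505323559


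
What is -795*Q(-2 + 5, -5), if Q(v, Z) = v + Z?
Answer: 1590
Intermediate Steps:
Q(v, Z) = Z + v
-795*Q(-2 + 5, -5) = -795*(-5 + (-2 + 5)) = -795*(-5 + 3) = -795*(-2) = 1590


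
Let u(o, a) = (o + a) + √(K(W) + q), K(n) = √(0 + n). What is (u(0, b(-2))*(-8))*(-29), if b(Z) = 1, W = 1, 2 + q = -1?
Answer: 232 + 232*I*√2 ≈ 232.0 + 328.1*I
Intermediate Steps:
q = -3 (q = -2 - 1 = -3)
K(n) = √n
u(o, a) = a + o + I*√2 (u(o, a) = (o + a) + √(√1 - 3) = (a + o) + √(1 - 3) = (a + o) + √(-2) = (a + o) + I*√2 = a + o + I*√2)
(u(0, b(-2))*(-8))*(-29) = ((1 + 0 + I*√2)*(-8))*(-29) = ((1 + I*√2)*(-8))*(-29) = (-8 - 8*I*√2)*(-29) = 232 + 232*I*√2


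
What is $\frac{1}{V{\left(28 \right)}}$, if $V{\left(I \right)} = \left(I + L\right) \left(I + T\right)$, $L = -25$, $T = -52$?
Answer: $- \frac{1}{72} \approx -0.013889$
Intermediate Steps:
$V{\left(I \right)} = \left(-52 + I\right) \left(-25 + I\right)$ ($V{\left(I \right)} = \left(I - 25\right) \left(I - 52\right) = \left(-25 + I\right) \left(-52 + I\right) = \left(-52 + I\right) \left(-25 + I\right)$)
$\frac{1}{V{\left(28 \right)}} = \frac{1}{1300 + 28^{2} - 2156} = \frac{1}{1300 + 784 - 2156} = \frac{1}{-72} = - \frac{1}{72}$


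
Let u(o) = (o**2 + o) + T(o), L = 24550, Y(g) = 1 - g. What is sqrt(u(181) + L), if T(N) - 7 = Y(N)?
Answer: 43*sqrt(31) ≈ 239.41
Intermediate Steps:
T(N) = 8 - N (T(N) = 7 + (1 - N) = 8 - N)
u(o) = 8 + o**2 (u(o) = (o**2 + o) + (8 - o) = (o + o**2) + (8 - o) = 8 + o**2)
sqrt(u(181) + L) = sqrt((8 + 181**2) + 24550) = sqrt((8 + 32761) + 24550) = sqrt(32769 + 24550) = sqrt(57319) = 43*sqrt(31)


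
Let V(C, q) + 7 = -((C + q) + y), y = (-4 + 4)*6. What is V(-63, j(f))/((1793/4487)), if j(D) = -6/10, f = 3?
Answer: 1269821/8965 ≈ 141.64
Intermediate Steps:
y = 0 (y = 0*6 = 0)
j(D) = -⅗ (j(D) = -6*⅒ = -⅗)
V(C, q) = -7 - C - q (V(C, q) = -7 - ((C + q) + 0) = -7 - (C + q) = -7 + (-C - q) = -7 - C - q)
V(-63, j(f))/((1793/4487)) = (-7 - 1*(-63) - 1*(-⅗))/((1793/4487)) = (-7 + 63 + ⅗)/((1793*(1/4487))) = 283/(5*(1793/4487)) = (283/5)*(4487/1793) = 1269821/8965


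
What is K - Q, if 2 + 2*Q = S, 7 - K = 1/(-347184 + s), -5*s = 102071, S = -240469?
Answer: 442009265645/3675982 ≈ 1.2024e+5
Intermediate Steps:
s = -102071/5 (s = -⅕*102071 = -102071/5 ≈ -20414.)
K = 12865942/1837991 (K = 7 - 1/(-347184 - 102071/5) = 7 - 1/(-1837991/5) = 7 - 1*(-5/1837991) = 7 + 5/1837991 = 12865942/1837991 ≈ 7.0000)
Q = -240471/2 (Q = -1 + (½)*(-240469) = -1 - 240469/2 = -240471/2 ≈ -1.2024e+5)
K - Q = 12865942/1837991 - 1*(-240471/2) = 12865942/1837991 + 240471/2 = 442009265645/3675982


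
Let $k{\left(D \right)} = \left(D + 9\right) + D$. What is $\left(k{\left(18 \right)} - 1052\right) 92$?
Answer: $-92644$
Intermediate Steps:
$k{\left(D \right)} = 9 + 2 D$ ($k{\left(D \right)} = \left(9 + D\right) + D = 9 + 2 D$)
$\left(k{\left(18 \right)} - 1052\right) 92 = \left(\left(9 + 2 \cdot 18\right) - 1052\right) 92 = \left(\left(9 + 36\right) - 1052\right) 92 = \left(45 - 1052\right) 92 = \left(-1007\right) 92 = -92644$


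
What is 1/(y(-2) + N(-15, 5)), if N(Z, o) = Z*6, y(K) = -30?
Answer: -1/120 ≈ -0.0083333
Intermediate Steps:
N(Z, o) = 6*Z
1/(y(-2) + N(-15, 5)) = 1/(-30 + 6*(-15)) = 1/(-30 - 90) = 1/(-120) = -1/120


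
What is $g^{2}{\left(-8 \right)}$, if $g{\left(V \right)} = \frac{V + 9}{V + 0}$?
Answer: $\frac{1}{64} \approx 0.015625$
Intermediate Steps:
$g{\left(V \right)} = \frac{9 + V}{V}$
$g^{2}{\left(-8 \right)} = \left(\frac{9 - 8}{-8}\right)^{2} = \left(\left(- \frac{1}{8}\right) 1\right)^{2} = \left(- \frac{1}{8}\right)^{2} = \frac{1}{64}$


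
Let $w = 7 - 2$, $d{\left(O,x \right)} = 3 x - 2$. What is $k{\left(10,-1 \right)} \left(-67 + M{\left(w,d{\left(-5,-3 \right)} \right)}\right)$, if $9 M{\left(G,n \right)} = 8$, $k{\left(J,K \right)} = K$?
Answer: $\frac{595}{9} \approx 66.111$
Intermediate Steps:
$d{\left(O,x \right)} = -2 + 3 x$
$w = 5$ ($w = 7 - 2 = 5$)
$M{\left(G,n \right)} = \frac{8}{9}$ ($M{\left(G,n \right)} = \frac{1}{9} \cdot 8 = \frac{8}{9}$)
$k{\left(10,-1 \right)} \left(-67 + M{\left(w,d{\left(-5,-3 \right)} \right)}\right) = - (-67 + \frac{8}{9}) = \left(-1\right) \left(- \frac{595}{9}\right) = \frac{595}{9}$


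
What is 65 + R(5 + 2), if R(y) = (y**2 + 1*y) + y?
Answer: 128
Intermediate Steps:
R(y) = y**2 + 2*y (R(y) = (y**2 + y) + y = (y + y**2) + y = y**2 + 2*y)
65 + R(5 + 2) = 65 + (5 + 2)*(2 + (5 + 2)) = 65 + 7*(2 + 7) = 65 + 7*9 = 65 + 63 = 128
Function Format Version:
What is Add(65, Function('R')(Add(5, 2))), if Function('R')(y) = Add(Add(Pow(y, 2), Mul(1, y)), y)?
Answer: 128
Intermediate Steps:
Function('R')(y) = Add(Pow(y, 2), Mul(2, y)) (Function('R')(y) = Add(Add(Pow(y, 2), y), y) = Add(Add(y, Pow(y, 2)), y) = Add(Pow(y, 2), Mul(2, y)))
Add(65, Function('R')(Add(5, 2))) = Add(65, Mul(Add(5, 2), Add(2, Add(5, 2)))) = Add(65, Mul(7, Add(2, 7))) = Add(65, Mul(7, 9)) = Add(65, 63) = 128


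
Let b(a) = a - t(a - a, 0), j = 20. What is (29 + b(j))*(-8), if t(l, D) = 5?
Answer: -352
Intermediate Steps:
b(a) = -5 + a (b(a) = a - 1*5 = a - 5 = -5 + a)
(29 + b(j))*(-8) = (29 + (-5 + 20))*(-8) = (29 + 15)*(-8) = 44*(-8) = -352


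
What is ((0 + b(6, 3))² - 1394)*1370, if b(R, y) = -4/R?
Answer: -17182540/9 ≈ -1.9092e+6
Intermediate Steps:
((0 + b(6, 3))² - 1394)*1370 = ((0 - 4/6)² - 1394)*1370 = ((0 - 4*⅙)² - 1394)*1370 = ((0 - ⅔)² - 1394)*1370 = ((-⅔)² - 1394)*1370 = (4/9 - 1394)*1370 = -12542/9*1370 = -17182540/9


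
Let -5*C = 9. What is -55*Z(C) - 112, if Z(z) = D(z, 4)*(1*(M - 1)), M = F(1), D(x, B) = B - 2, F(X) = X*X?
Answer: -112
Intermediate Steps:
C = -9/5 (C = -1/5*9 = -9/5 ≈ -1.8000)
F(X) = X**2
D(x, B) = -2 + B
M = 1 (M = 1**2 = 1)
Z(z) = 0 (Z(z) = (-2 + 4)*(1*(1 - 1)) = 2*(1*0) = 2*0 = 0)
-55*Z(C) - 112 = -55*0 - 112 = 0 - 112 = -112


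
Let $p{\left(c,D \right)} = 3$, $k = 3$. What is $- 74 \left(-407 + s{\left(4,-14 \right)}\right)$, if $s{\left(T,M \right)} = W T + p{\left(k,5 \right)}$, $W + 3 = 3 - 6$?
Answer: $31672$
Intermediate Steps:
$W = -6$ ($W = -3 + \left(3 - 6\right) = -3 - 3 = -6$)
$s{\left(T,M \right)} = 3 - 6 T$ ($s{\left(T,M \right)} = - 6 T + 3 = 3 - 6 T$)
$- 74 \left(-407 + s{\left(4,-14 \right)}\right) = - 74 \left(-407 + \left(3 - 24\right)\right) = - 74 \left(-407 - 21\right) = \left(-74\right) \left(-428\right) = 31672$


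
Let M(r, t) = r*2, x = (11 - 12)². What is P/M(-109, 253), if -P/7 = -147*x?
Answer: -1029/218 ≈ -4.7202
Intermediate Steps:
x = 1 (x = (-1)² = 1)
M(r, t) = 2*r
P = 1029 (P = -(-1029) = -7*(-147) = 1029)
P/M(-109, 253) = 1029/((2*(-109))) = 1029/(-218) = 1029*(-1/218) = -1029/218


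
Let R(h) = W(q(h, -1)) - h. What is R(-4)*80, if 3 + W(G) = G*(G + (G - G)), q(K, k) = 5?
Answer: 2080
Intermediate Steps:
W(G) = -3 + G**2 (W(G) = -3 + G*(G + (G - G)) = -3 + G*(G + 0) = -3 + G*G = -3 + G**2)
R(h) = 22 - h (R(h) = (-3 + 5**2) - h = (-3 + 25) - h = 22 - h)
R(-4)*80 = (22 - 1*(-4))*80 = (22 + 4)*80 = 26*80 = 2080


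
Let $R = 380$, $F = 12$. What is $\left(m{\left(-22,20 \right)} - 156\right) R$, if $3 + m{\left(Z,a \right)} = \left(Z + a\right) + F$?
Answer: $-56620$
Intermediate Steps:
$m{\left(Z,a \right)} = 9 + Z + a$ ($m{\left(Z,a \right)} = -3 + \left(\left(Z + a\right) + 12\right) = -3 + \left(12 + Z + a\right) = 9 + Z + a$)
$\left(m{\left(-22,20 \right)} - 156\right) R = \left(\left(9 - 22 + 20\right) - 156\right) 380 = \left(7 - 156\right) 380 = \left(-149\right) 380 = -56620$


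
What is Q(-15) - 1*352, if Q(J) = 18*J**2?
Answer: 3698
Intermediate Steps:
Q(-15) - 1*352 = 18*(-15)**2 - 1*352 = 18*225 - 352 = 4050 - 352 = 3698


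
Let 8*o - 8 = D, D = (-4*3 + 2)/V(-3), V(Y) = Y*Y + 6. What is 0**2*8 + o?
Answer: 11/12 ≈ 0.91667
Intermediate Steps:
V(Y) = 6 + Y**2 (V(Y) = Y**2 + 6 = 6 + Y**2)
D = -2/3 (D = (-4*3 + 2)/(6 + (-3)**2) = (-12 + 2)/(6 + 9) = -10/15 = -10*1/15 = -2/3 ≈ -0.66667)
o = 11/12 (o = 1 + (1/8)*(-2/3) = 1 - 1/12 = 11/12 ≈ 0.91667)
0**2*8 + o = 0**2*8 + 11/12 = 0*8 + 11/12 = 0 + 11/12 = 11/12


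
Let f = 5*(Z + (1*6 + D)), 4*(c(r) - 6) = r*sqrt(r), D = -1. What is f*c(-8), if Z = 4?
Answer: 270 - 180*I*sqrt(2) ≈ 270.0 - 254.56*I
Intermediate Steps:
c(r) = 6 + r**(3/2)/4 (c(r) = 6 + (r*sqrt(r))/4 = 6 + r**(3/2)/4)
f = 45 (f = 5*(4 + (1*6 - 1)) = 5*(4 + (6 - 1)) = 5*(4 + 5) = 5*9 = 45)
f*c(-8) = 45*(6 + (-8)**(3/2)/4) = 45*(6 + (-16*I*sqrt(2))/4) = 45*(6 - 4*I*sqrt(2)) = 270 - 180*I*sqrt(2)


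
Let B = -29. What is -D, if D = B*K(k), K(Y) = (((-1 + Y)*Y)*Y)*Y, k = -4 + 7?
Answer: 1566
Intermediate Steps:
k = 3
K(Y) = Y³*(-1 + Y) (K(Y) = ((Y*(-1 + Y))*Y)*Y = (Y²*(-1 + Y))*Y = Y³*(-1 + Y))
D = -1566 (D = -29*3³*(-1 + 3) = -783*2 = -29*54 = -1566)
-D = -1*(-1566) = 1566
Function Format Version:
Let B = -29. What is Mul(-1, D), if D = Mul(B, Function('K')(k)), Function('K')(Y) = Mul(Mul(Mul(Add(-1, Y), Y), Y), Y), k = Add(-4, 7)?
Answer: 1566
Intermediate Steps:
k = 3
Function('K')(Y) = Mul(Pow(Y, 3), Add(-1, Y)) (Function('K')(Y) = Mul(Mul(Mul(Y, Add(-1, Y)), Y), Y) = Mul(Mul(Pow(Y, 2), Add(-1, Y)), Y) = Mul(Pow(Y, 3), Add(-1, Y)))
D = -1566 (D = Mul(-29, Mul(Pow(3, 3), Add(-1, 3))) = Mul(-29, Mul(27, 2)) = Mul(-29, 54) = -1566)
Mul(-1, D) = Mul(-1, -1566) = 1566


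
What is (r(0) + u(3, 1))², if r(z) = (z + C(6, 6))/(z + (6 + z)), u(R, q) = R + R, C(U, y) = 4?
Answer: 400/9 ≈ 44.444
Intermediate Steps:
u(R, q) = 2*R
r(z) = (4 + z)/(6 + 2*z) (r(z) = (z + 4)/(z + (6 + z)) = (4 + z)/(6 + 2*z))
(r(0) + u(3, 1))² = ((4 + 0)/(2*(3 + 0)) + 2*3)² = ((½)*4/3 + 6)² = ((½)*(⅓)*4 + 6)² = (⅔ + 6)² = (20/3)² = 400/9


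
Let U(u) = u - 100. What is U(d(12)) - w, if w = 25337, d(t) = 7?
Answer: -25430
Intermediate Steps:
U(u) = -100 + u
U(d(12)) - w = (-100 + 7) - 1*25337 = -93 - 25337 = -25430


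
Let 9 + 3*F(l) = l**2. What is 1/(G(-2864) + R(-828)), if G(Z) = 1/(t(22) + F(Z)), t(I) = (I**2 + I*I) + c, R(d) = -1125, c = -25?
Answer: -8205316/9230980497 ≈ -0.00088889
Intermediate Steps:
t(I) = -25 + 2*I**2 (t(I) = (I**2 + I*I) - 25 = (I**2 + I**2) - 25 = 2*I**2 - 25 = -25 + 2*I**2)
F(l) = -3 + l**2/3
G(Z) = 1/(940 + Z**2/3) (G(Z) = 1/((-25 + 2*22**2) + (-3 + Z**2/3)) = 1/((-25 + 2*484) + (-3 + Z**2/3)) = 1/((-25 + 968) + (-3 + Z**2/3)) = 1/(943 + (-3 + Z**2/3)) = 1/(940 + Z**2/3))
1/(G(-2864) + R(-828)) = 1/(3/(2820 + (-2864)**2) - 1125) = 1/(3/(2820 + 8202496) - 1125) = 1/(3/8205316 - 1125) = 1/(-9230980497/8205316) = -8205316/9230980497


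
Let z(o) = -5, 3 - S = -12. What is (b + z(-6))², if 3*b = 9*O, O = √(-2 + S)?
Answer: 142 - 30*√13 ≈ 33.833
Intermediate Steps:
S = 15 (S = 3 - 1*(-12) = 3 + 12 = 15)
O = √13 (O = √(-2 + 15) = √13 ≈ 3.6056)
b = 3*√13 (b = (9*√13)/3 = 3*√13 ≈ 10.817)
(b + z(-6))² = (3*√13 - 5)² = (-5 + 3*√13)²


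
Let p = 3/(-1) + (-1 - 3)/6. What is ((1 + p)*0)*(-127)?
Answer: 0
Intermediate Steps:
p = -11/3 (p = 3*(-1) - 4*⅙ = -3 - ⅔ = -11/3 ≈ -3.6667)
((1 + p)*0)*(-127) = ((1 - 11/3)*0)*(-127) = -8/3*0*(-127) = 0*(-127) = 0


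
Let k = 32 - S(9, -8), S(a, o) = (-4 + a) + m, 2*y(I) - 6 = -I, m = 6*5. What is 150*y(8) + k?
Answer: -153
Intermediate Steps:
m = 30
y(I) = 3 - I/2 (y(I) = 3 + (-I)/2 = 3 - I/2)
S(a, o) = 26 + a (S(a, o) = (-4 + a) + 30 = 26 + a)
k = -3 (k = 32 - (26 + 9) = 32 - 1*35 = 32 - 35 = -3)
150*y(8) + k = 150*(3 - ½*8) - 3 = 150*(3 - 4) - 3 = 150*(-1) - 3 = -150 - 3 = -153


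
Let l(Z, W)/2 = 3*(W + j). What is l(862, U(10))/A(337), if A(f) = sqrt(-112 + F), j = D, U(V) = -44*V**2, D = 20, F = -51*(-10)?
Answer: -13140*sqrt(398)/199 ≈ -1317.3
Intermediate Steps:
F = 510
j = 20
A(f) = sqrt(398) (A(f) = sqrt(-112 + 510) = sqrt(398))
l(Z, W) = 120 + 6*W (l(Z, W) = 2*(3*(W + 20)) = 2*(3*(20 + W)) = 2*(60 + 3*W) = 120 + 6*W)
l(862, U(10))/A(337) = (120 + 6*(-44*10**2))/(sqrt(398)) = (120 + 6*(-44*100))*(sqrt(398)/398) = (120 + 6*(-4400))*(sqrt(398)/398) = (120 - 26400)*(sqrt(398)/398) = -13140*sqrt(398)/199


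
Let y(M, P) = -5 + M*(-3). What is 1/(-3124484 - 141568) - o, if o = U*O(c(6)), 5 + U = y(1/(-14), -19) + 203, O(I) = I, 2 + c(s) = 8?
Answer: -26504011987/22862364 ≈ -1159.3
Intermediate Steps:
c(s) = 6 (c(s) = -2 + 8 = 6)
y(M, P) = -5 - 3*M
U = 2705/14 (U = -5 + ((-5 - 3/(-14)) + 203) = -5 + ((-5 - 3*(-1/14)) + 203) = -5 + ((-5 + 3/14) + 203) = -5 + (-67/14 + 203) = -5 + 2775/14 = 2705/14 ≈ 193.21)
o = 8115/7 (o = (2705/14)*6 = 8115/7 ≈ 1159.3)
1/(-3124484 - 141568) - o = 1/(-3124484 - 141568) - 1*8115/7 = 1/(-3266052) - 8115/7 = -1/3266052 - 8115/7 = -26504011987/22862364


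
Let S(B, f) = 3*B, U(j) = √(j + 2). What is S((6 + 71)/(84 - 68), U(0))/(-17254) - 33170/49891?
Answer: -9168567701/13773109024 ≈ -0.66569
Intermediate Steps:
U(j) = √(2 + j)
S((6 + 71)/(84 - 68), U(0))/(-17254) - 33170/49891 = (3*((6 + 71)/(84 - 68)))/(-17254) - 33170/49891 = (3*(77/16))*(-1/17254) - 33170*1/49891 = (3*(77*(1/16)))*(-1/17254) - 33170/49891 = (3*(77/16))*(-1/17254) - 33170/49891 = (231/16)*(-1/17254) - 33170/49891 = -231/276064 - 33170/49891 = -9168567701/13773109024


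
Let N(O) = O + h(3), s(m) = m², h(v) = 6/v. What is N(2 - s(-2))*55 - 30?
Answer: -30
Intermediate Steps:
N(O) = 2 + O (N(O) = O + 6/3 = O + 6*(⅓) = O + 2 = 2 + O)
N(2 - s(-2))*55 - 30 = (2 + (2 - 1*(-2)²))*55 - 30 = (2 + (2 - 1*4))*55 - 30 = (2 + (2 - 4))*55 - 30 = (2 - 2)*55 - 30 = 0*55 - 30 = 0 - 30 = -30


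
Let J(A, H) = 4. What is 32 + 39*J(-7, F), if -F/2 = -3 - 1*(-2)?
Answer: 188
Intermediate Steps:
F = 2 (F = -2*(-3 - 1*(-2)) = -2*(-3 + 2) = -2*(-1) = 2)
32 + 39*J(-7, F) = 32 + 39*4 = 32 + 156 = 188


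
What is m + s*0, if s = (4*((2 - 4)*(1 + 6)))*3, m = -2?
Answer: -2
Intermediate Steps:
s = -168 (s = (4*(-2*7))*3 = (4*(-14))*3 = -56*3 = -168)
m + s*0 = -2 - 168*0 = -2 + 0 = -2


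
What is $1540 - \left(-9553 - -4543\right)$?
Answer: $6550$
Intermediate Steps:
$1540 - \left(-9553 - -4543\right) = 1540 - \left(-9553 + 4543\right) = 1540 - -5010 = 1540 + 5010 = 6550$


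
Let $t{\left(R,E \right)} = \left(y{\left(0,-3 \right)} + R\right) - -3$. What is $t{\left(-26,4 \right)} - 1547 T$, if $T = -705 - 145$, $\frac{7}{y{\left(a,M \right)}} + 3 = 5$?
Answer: $\frac{2629861}{2} \approx 1.3149 \cdot 10^{6}$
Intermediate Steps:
$y{\left(a,M \right)} = \frac{7}{2}$ ($y{\left(a,M \right)} = \frac{7}{-3 + 5} = \frac{7}{2}$)
$T = -850$ ($T = -705 - 145 = -850$)
$t{\left(R,E \right)} = \frac{13}{2} + R$ ($t{\left(R,E \right)} = \left(\frac{7}{2} + R\right) - -3 = \left(\frac{7}{2} + R\right) + 3 = \frac{13}{2} + R$)
$t{\left(-26,4 \right)} - 1547 T = \left(\frac{13}{2} - 26\right) - -1314950 = - \frac{39}{2} + 1314950 = \frac{2629861}{2}$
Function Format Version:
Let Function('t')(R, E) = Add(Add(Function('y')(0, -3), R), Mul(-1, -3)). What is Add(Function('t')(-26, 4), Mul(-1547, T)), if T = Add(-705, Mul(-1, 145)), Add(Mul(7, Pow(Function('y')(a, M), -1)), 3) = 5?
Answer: Rational(2629861, 2) ≈ 1.3149e+6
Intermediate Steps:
Function('y')(a, M) = Rational(7, 2) (Function('y')(a, M) = Mul(7, Pow(Add(-3, 5), -1)) = Mul(7, Pow(2, -1)) = Mul(7, Rational(1, 2)) = Rational(7, 2))
T = -850 (T = Add(-705, -145) = -850)
Function('t')(R, E) = Add(Rational(13, 2), R) (Function('t')(R, E) = Add(Add(Rational(7, 2), R), Mul(-1, -3)) = Add(Add(Rational(7, 2), R), 3) = Add(Rational(13, 2), R))
Add(Function('t')(-26, 4), Mul(-1547, T)) = Add(Add(Rational(13, 2), -26), Mul(-1547, -850)) = Add(Rational(-39, 2), 1314950) = Rational(2629861, 2)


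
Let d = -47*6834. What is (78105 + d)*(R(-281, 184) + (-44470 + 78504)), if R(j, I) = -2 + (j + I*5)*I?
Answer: -36854843544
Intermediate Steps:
d = -321198
R(j, I) = -2 + I*(j + 5*I) (R(j, I) = -2 + (j + 5*I)*I = -2 + I*(j + 5*I))
(78105 + d)*(R(-281, 184) + (-44470 + 78504)) = (78105 - 321198)*((-2 + 5*184² + 184*(-281)) + (-44470 + 78504)) = -243093*((-2 + 5*33856 - 51704) + 34034) = -243093*((-2 + 169280 - 51704) + 34034) = -243093*(117574 + 34034) = -243093*151608 = -36854843544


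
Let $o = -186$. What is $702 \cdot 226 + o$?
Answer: $158466$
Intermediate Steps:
$702 \cdot 226 + o = 702 \cdot 226 - 186 = 158652 - 186 = 158466$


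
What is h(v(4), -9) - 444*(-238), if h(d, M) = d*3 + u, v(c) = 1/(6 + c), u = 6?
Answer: 1056783/10 ≈ 1.0568e+5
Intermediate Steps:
h(d, M) = 6 + 3*d (h(d, M) = d*3 + 6 = 3*d + 6 = 6 + 3*d)
h(v(4), -9) - 444*(-238) = (6 + 3/(6 + 4)) - 444*(-238) = (6 + 3/10) + 105672 = 63/10 + 105672 = 1056783/10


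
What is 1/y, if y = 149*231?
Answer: 1/34419 ≈ 2.9054e-5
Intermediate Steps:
y = 34419
1/y = 1/34419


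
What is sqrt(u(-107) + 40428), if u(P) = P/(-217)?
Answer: sqrt(1903737311)/217 ≈ 201.07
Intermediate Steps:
u(P) = -P/217 (u(P) = P*(-1/217) = -P/217)
sqrt(u(-107) + 40428) = sqrt(-1/217*(-107) + 40428) = sqrt(107/217 + 40428) = sqrt(8772983/217) = sqrt(1903737311)/217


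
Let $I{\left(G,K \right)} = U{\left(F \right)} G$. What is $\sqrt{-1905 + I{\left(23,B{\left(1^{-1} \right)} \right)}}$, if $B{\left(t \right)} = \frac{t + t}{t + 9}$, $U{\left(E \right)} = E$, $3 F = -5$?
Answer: $\frac{i \sqrt{17490}}{3} \approx 44.083 i$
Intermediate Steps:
$F = - \frac{5}{3}$ ($F = \frac{1}{3} \left(-5\right) = - \frac{5}{3} \approx -1.6667$)
$B{\left(t \right)} = \frac{2 t}{9 + t}$
$I{\left(G,K \right)} = - \frac{5 G}{3}$
$\sqrt{-1905 + I{\left(23,B{\left(1^{-1} \right)} \right)}} = \sqrt{-1905 - \frac{115}{3}} = \sqrt{- \frac{5830}{3}} = \frac{i \sqrt{17490}}{3}$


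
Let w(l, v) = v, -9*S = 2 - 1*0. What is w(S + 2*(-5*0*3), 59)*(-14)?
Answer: -826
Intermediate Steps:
S = -2/9 (S = -(2 - 1*0)/9 = -(2 + 0)/9 = -⅑*2 = -2/9 ≈ -0.22222)
w(S + 2*(-5*0*3), 59)*(-14) = 59*(-14) = -826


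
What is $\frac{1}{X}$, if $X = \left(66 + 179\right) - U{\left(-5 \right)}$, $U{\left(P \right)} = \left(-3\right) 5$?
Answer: $\frac{1}{260} \approx 0.0038462$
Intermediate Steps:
$U{\left(P \right)} = -15$
$X = 260$ ($X = \left(66 + 179\right) - -15 = 245 + 15 = 260$)
$\frac{1}{X} = \frac{1}{260}$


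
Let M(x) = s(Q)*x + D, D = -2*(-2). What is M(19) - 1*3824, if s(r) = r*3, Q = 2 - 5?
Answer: -3991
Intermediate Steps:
D = 4
Q = -3
s(r) = 3*r
M(x) = 4 - 9*x (M(x) = (3*(-3))*x + 4 = -9*x + 4 = 4 - 9*x)
M(19) - 1*3824 = (4 - 9*19) - 1*3824 = (4 - 171) - 3824 = -167 - 3824 = -3991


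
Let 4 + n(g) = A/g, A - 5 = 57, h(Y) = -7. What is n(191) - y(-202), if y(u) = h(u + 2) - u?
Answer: -37947/191 ≈ -198.68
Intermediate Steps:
A = 62 (A = 5 + 57 = 62)
n(g) = -4 + 62/g
y(u) = -7 - u
n(191) - y(-202) = (-4 + 62/191) - (-7 - 1*(-202)) = (-4 + 62*(1/191)) - (-7 + 202) = (-4 + 62/191) - 1*195 = -702/191 - 195 = -37947/191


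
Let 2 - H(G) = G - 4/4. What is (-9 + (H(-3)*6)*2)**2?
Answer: 3969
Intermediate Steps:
H(G) = 3 - G (H(G) = 2 - (G - 4/4) = 2 - (G - 4*1/4) = 2 - (G - 1) = 2 - (-1 + G) = 2 + (1 - G) = 3 - G)
(-9 + (H(-3)*6)*2)**2 = (-9 + ((3 - 1*(-3))*6)*2)**2 = (-9 + ((3 + 3)*6)*2)**2 = (-9 + (6*6)*2)**2 = (-9 + 36*2)**2 = (-9 + 72)**2 = 63**2 = 3969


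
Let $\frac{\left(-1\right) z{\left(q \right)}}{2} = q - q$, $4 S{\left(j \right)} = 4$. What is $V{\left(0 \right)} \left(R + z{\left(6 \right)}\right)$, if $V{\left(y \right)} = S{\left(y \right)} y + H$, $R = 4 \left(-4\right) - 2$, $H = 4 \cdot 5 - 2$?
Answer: $-324$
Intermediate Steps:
$S{\left(j \right)} = 1$ ($S{\left(j \right)} = \frac{1}{4} \cdot 4 = 1$)
$H = 18$ ($H = 20 - 2 = 18$)
$z{\left(q \right)} = 0$ ($z{\left(q \right)} = - 2 \left(q - q\right) = \left(-2\right) 0 = 0$)
$R = -18$ ($R = -16 - 2 = -18$)
$V{\left(y \right)} = 18 + y$ ($V{\left(y \right)} = 1 y + 18 = y + 18 = 18 + y$)
$V{\left(0 \right)} \left(R + z{\left(6 \right)}\right) = \left(18 + 0\right) \left(-18 + 0\right) = 18 \left(-18\right) = -324$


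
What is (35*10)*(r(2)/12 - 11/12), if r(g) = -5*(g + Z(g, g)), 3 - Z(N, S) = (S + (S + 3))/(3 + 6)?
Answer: -50575/54 ≈ -936.57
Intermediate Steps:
Z(N, S) = 8/3 - 2*S/9 (Z(N, S) = 3 - (S + (S + 3))/(3 + 6) = 3 - (S + (3 + S))/9 = 3 - (3 + 2*S)/9 = 3 - (⅓ + 2*S/9) = 3 + (-⅓ - 2*S/9) = 8/3 - 2*S/9)
r(g) = -40/3 - 35*g/9 (r(g) = -5*(g + (8/3 - 2*g/9)) = -5*(8/3 + 7*g/9) = -40/3 - 35*g/9)
(35*10)*(r(2)/12 - 11/12) = (35*10)*((-40/3 - 35/9*2)/12 - 11/12) = 350*((-40/3 - 70/9)*(1/12) - 11*1/12) = 350*(-190/9*1/12 - 11/12) = 350*(-95/54 - 11/12) = 350*(-289/108) = -50575/54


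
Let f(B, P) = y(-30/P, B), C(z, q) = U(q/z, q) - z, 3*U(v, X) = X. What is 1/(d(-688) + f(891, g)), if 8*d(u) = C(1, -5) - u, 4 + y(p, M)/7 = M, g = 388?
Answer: 3/18884 ≈ 0.00015886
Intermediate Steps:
U(v, X) = X/3
y(p, M) = -28 + 7*M
C(z, q) = -z + q/3 (C(z, q) = q/3 - z = -z + q/3)
f(B, P) = -28 + 7*B
d(u) = -⅓ - u/8 (d(u) = ((-1*1 + (⅓)*(-5)) - u)/8 = ((-1 - 5/3) - u)/8 = (-8/3 - u)/8 = -⅓ - u/8)
1/(d(-688) + f(891, g)) = 1/((-⅓ - ⅛*(-688)) + (-28 + 7*891)) = 1/((-⅓ + 86) + (-28 + 6237)) = 1/(257/3 + 6209) = 1/(18884/3) = 3/18884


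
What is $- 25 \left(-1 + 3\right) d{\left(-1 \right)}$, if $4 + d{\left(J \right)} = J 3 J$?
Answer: $50$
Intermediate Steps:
$d{\left(J \right)} = -4 + 3 J^{2}$ ($d{\left(J \right)} = -4 + J 3 J = -4 + 3 J J = -4 + 3 J^{2}$)
$- 25 \left(-1 + 3\right) d{\left(-1 \right)} = - 25 \left(-1 + 3\right) \left(-4 + 3 \left(-1\right)^{2}\right) = \left(-25\right) 2 \left(-4 + 3 \cdot 1\right) = - 50 \left(-4 + 3\right) = \left(-50\right) \left(-1\right) = 50$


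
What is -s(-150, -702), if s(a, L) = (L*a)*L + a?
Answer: 73920750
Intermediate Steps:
s(a, L) = a + a*L² (s(a, L) = a*L² + a = a + a*L²)
-s(-150, -702) = -(-150)*(1 + (-702)²) = -(-150)*(1 + 492804) = -(-150)*492805 = -1*(-73920750) = 73920750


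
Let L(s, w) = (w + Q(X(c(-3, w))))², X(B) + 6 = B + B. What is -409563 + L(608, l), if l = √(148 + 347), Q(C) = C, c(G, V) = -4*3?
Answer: -408168 - 180*√55 ≈ -4.0950e+5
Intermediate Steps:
c(G, V) = -12
X(B) = -6 + 2*B (X(B) = -6 + (B + B) = -6 + 2*B)
l = 3*√55 (l = √495 = 3*√55 ≈ 22.249)
L(s, w) = (-30 + w)² (L(s, w) = (w + (-6 + 2*(-12)))² = (w + (-6 - 24))² = (w - 30)² = (-30 + w)²)
-409563 + L(608, l) = -409563 + (-30 + 3*√55)²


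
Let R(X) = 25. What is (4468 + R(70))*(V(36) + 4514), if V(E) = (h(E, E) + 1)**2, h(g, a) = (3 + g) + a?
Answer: 46232970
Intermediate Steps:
h(g, a) = 3 + a + g
V(E) = (4 + 2*E)**2 (V(E) = ((3 + E + E) + 1)**2 = ((3 + 2*E) + 1)**2 = (4 + 2*E)**2)
(4468 + R(70))*(V(36) + 4514) = (4468 + 25)*(4*(2 + 36)**2 + 4514) = 4493*(4*38**2 + 4514) = 4493*(4*1444 + 4514) = 4493*(5776 + 4514) = 4493*10290 = 46232970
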